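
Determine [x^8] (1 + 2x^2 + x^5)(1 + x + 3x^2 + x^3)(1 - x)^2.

(1 + 2x^2 + x^5) has coefficients 1,0,2,0,0,1 for degrees 0…5.
(1 + x + 3x^2 + x^3) has coefficients 1,1,3,1,0,0,0,0,0 for degrees 0…8.
Finally multiplying by (1 - x)^2, the product of all factors after the first has coefficients 1,-1,2,-4,1,1,0,0,0 for degrees 0…8.
[x^8] = 1·0 + 2·0 + 1·(-4) = -4.

-4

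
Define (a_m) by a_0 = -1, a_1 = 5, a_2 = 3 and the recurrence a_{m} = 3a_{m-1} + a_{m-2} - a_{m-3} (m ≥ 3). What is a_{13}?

The ordinary generating function has denominator 1 - 3y - y^2 + y^3.
Iterating the recurrence: a_0,…,a_{13} = -1, 5, 3, 15, 43, 141, 451, 1451, 4663, 14989, 48179, 154863, 497779, 1600021.

1600021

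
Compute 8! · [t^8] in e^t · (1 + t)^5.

19081

The EGF product rule gives c_8 = Σ_{k_1+k_2=8} C(8; k_1,k_2) · ∏ g_i(k_i), where e^t gives (1)^k; (1+t)^5 gives the falling factorial (5)_k.
g_1(k) for k = 0…8: 1, 1, 1, 1, 1, 1, 1, 1, 1.
g_2(k) for k = 0…8: 1, 5, 20, 60, 120, 120, 0, 0, 0.
c_8 = Σ_k C(8,k)·g_1(k)·g_2(8−k) = 56·1·120 + 70·1·120 + 56·1·60 + 28·1·20 + 8·1·5 + 1·1·1 = 6720 + 8400 + 3360 + 560 + 40 + 1 = 19081.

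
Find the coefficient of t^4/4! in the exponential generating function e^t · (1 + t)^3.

The EGF product rule gives c_4 = Σ_{k_1+k_2=4} C(4; k_1,k_2) · ∏ g_i(k_i), where e^t gives (1)^k; (1+t)^3 gives the falling factorial (3)_k.
g_1(k) for k = 0…4: 1, 1, 1, 1, 1.
g_2(k) for k = 0…4: 1, 3, 6, 6, 0.
c_4 = Σ_k C(4,k)·g_1(k)·g_2(4−k) = 4·1·6 + 6·1·6 + 4·1·3 + 1·1·1 = 24 + 36 + 12 + 1 = 73.

73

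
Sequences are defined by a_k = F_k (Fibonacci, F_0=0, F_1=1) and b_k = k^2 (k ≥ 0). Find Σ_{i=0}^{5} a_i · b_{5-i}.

Write out a_i and b_{5-i} for i = 0,…,5 and sum the products.
Σ = 0·25 + 1·16 + 1·9 + 2·4 + 3·1 + 5·0 = 36.

36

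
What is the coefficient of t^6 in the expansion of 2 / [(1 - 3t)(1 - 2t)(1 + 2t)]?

2522

Partial fractions give a closed form: a_n = (18/5)·3^n + (-2)·2^n + (2/5)·(-2)^n.
At n = 6: a_6 = 2522.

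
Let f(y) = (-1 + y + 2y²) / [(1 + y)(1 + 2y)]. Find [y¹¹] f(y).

The denominator gives the recurrence a_n = −3a_(n−1) − 2a_(n−2) for n ≥ 3; the numerator fixes a_0 = -1, a_1 = 4, a_2 = -8.
Iterating: -1, 4, -8, 16, -32, 64, -128, 256, -512, 1024, -2048, 4096, so a_11 = 4096.

4096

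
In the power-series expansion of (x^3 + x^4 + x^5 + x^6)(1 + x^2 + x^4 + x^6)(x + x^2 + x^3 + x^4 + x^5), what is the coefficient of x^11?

(x^3 + x^4 + x^5 + x^6) has coefficients 0,0,0,1,1,1,1 for degrees 0…6.
(1 + x^2 + x^4 + x^6) has coefficients 1,0,1,0,1,0,1,0,0,0,0,0 for degrees 0…11.
Finally multiplying by (x + x^2 + x^3 + x^4 + x^5), the product of all factors after the first has coefficients 0,1,1,2,2,3,2,3,2,2,1,1 for degrees 0…11.
[x^11] = 1·2 + 1·3 + 1·2 + 1·3 = 10.

10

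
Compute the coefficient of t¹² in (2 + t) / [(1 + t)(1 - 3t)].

930022

The denominator gives the recurrence a_n = 2a_(n−1) + 3a_(n−2) for n ≥ 3; the numerator fixes a_0 = 2, a_1 = 5, a_2 = 16.
Iterating: 2, 5, 16, 47, 142, 425, 1276, 3827, 11482, 34445, 103336, 310007, 930022, so a_12 = 930022.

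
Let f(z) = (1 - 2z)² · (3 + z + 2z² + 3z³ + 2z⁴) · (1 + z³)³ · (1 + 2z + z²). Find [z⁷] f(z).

(1 - 2z)² has coefficients 1,-4,4 for degrees 0…2.
(3 + z + 2z² + 3z³ + 2z⁴) has coefficients 3,1,2,3,2,0,0,0 for degrees 0…7.
Multiplying by (1 + z³)³ gives running coefficients 3,1,2,12,5,6,18,9 for degrees 0…7.
Finally multiplying by (1 + 2z + z²), the product of all factors after the first has coefficients 3,7,7,17,31,28,35,51 for degrees 0…7.
[z⁷] = 1·51 − 4·35 + 4·28 = 23.

23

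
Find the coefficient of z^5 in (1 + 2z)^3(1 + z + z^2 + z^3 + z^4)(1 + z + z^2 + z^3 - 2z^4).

85

(1 + 2z)^3 has coefficients 1,6,12,8 for degrees 0…3.
(1 + z + z^2 + z^3 + z^4) has coefficients 1,1,1,1,1,0 for degrees 0…5.
Finally multiplying by (1 + z + z^2 + z^3 - 2z^4), the product of all factors after the first has coefficients 1,2,3,4,2,1 for degrees 0…5.
[z^5] = 1·1 + 6·2 + 12·4 + 8·3 = 85.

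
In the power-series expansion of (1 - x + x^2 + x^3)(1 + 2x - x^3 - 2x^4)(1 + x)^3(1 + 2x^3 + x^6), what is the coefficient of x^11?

-19

(1 - x + x^2 + x^3) has coefficients 1,-1,1,1 for degrees 0…3.
(1 + 2x - x^3 - 2x^4) has coefficients 1,2,0,-1,-2,0,0,0,0,0,0,0 for degrees 0…11.
Multiplying by (1 + x)^3 gives running coefficients 1,5,9,6,-3,-9,-7,-2,0,0,0,0 for degrees 0…11.
Finally multiplying by (1 + 2x^3 + x^6), the product of all factors after the first has coefficients 1,5,9,8,7,9,6,-3,-9,-8,-7,-9 for degrees 0…11.
[x^11] = 1·(-9) − 1·(-7) + 1·(-8) + 1·(-9) = -19.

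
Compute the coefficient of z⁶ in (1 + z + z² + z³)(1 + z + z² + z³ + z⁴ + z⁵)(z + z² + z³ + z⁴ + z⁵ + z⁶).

18

(1 + z + z² + z³) has coefficients 1,1,1,1 for degrees 0…3.
(1 + z + z² + z³ + z⁴ + z⁵) has coefficients 1,1,1,1,1,1,0 for degrees 0…6.
Finally multiplying by (z + z² + z³ + z⁴ + z⁵ + z⁶), the product of all factors after the first has coefficients 0,1,2,3,4,5,6 for degrees 0…6.
[z⁶] = 1·6 + 1·5 + 1·4 + 1·3 = 18.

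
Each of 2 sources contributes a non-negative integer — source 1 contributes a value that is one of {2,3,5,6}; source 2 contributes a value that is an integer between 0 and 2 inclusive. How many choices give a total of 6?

The generating function for the choices is (t^2 + t^3 + t^5 + t^6)·(1 + t + t^2); the count is [t^6].
(t^2 + t^3 + t^5 + t^6) has coefficients 0,0,1,1,0,1,1 for degrees 0…6.
(1 + t + t^2) has coefficients 1,1,1,0,0,0,0 for degrees 0…6.
[t^6] = 1·0 + 1·0 + 1·1 + 1·1 = 2.

2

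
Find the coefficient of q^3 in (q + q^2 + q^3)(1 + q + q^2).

(q + q^2 + q^3) has coefficients 0,1,1,1 for degrees 0…3.
(1 + q + q^2) has coefficients 1,1,1,0 for degrees 0…3.
[q^3] = 1·1 + 1·1 + 1·1 = 3.

3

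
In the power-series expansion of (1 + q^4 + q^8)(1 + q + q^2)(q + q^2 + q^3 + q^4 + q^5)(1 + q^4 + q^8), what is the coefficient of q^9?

9

(1 + q^4 + q^8) has coefficients 1,0,0,0,1,0,0,0,1 for degrees 0…8.
(1 + q + q^2) has coefficients 1,1,1,0,0,0,0,0,0,0 for degrees 0…9.
Multiplying by (q + q^2 + q^3 + q^4 + q^5) gives running coefficients 0,1,2,3,3,3,2,1,0,0 for degrees 0…9.
Finally multiplying by (1 + q^4 + q^8), the product of all factors after the first has coefficients 0,1,2,3,3,4,4,4,3,4 for degrees 0…9.
[q^9] = 1·4 + 1·4 + 1·1 = 9.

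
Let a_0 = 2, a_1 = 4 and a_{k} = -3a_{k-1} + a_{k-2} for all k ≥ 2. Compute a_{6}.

-1222

The ordinary generating function has denominator 1 + 3z - z^2.
Iterating the recurrence: a_0,…,a_{6} = 2, 4, -10, 34, -112, 370, -1222.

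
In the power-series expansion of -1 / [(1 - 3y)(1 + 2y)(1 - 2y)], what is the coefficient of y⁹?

Partial fractions give a closed form: a_n = (-9/5)·3^n + (-1/5)·(-2)^n + (1)·2^n.
At n = 9: a_9 = -34815.

-34815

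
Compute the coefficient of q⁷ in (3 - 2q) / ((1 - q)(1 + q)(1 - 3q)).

Partial fractions give a closed form: a_n = (-1/4)·1^n + (5/8)·(-1)^n + (21/8)·3^n.
At n = 7: a_7 = 5740.

5740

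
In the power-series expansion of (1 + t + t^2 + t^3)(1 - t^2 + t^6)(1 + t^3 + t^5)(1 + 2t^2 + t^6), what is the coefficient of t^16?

(1 + t + t^2 + t^3) has coefficients 1,1,1,1 for degrees 0…3.
(1 - t^2 + t^6) has coefficients 1,0,-1,0,0,0,1,0,0,0,0,0,0,0,0,0,0 for degrees 0…16.
Multiplying by (1 + t^3 + t^5) gives running coefficients 1,0,-1,1,0,0,1,-1,0,1,0,1,0,0,0,0,0 for degrees 0…16.
Finally multiplying by (1 + 2t^2 + t^6), the product of all factors after the first has coefficients 1,0,1,1,-2,2,2,-1,1,0,0,3,1,1,0,1,0 for degrees 0…16.
[t^16] = 1·0 + 1·1 + 1·0 + 1·1 = 2.

2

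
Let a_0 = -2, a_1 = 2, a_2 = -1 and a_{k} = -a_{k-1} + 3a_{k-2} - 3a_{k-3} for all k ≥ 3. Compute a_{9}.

2914

The ordinary generating function has denominator 1 + z - 3z^2 + 3z^3.
Iterating the recurrence: a_0,…,a_{9} = -2, 2, -1, 13, -22, 64, -169, 427, -1126, 2914.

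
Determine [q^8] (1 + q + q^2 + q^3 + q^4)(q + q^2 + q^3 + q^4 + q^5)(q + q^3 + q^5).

(1 + q + q^2 + q^3 + q^4) has coefficients 1,1,1,1,1 for degrees 0…4.
(q + q^2 + q^3 + q^4 + q^5) has coefficients 0,1,1,1,1,1,0,0,0 for degrees 0…8.
Finally multiplying by (q + q^3 + q^5), the product of all factors after the first has coefficients 0,0,1,1,2,2,3,2,2 for degrees 0…8.
[q^8] = 1·2 + 1·2 + 1·3 + 1·2 + 1·2 = 11.

11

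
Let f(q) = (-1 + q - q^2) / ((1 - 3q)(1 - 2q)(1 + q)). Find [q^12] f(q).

-925926

Partial fractions give a closed form: a_n = (-7/4)·3^n + (1)·2^n + (-1/4)·(-1)^n.
At n = 12: a_12 = -925926.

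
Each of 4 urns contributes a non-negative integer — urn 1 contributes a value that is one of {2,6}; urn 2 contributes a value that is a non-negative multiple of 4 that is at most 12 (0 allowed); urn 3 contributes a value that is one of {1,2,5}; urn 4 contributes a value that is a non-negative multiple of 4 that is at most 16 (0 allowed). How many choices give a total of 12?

5

The generating function for the choices is (t^2 + t^6)·(1 + t^4 + t^8 + t^12)·(t + t^2 + t^5)·(1 + t^4 + t^8 + t^12 + t^16); the count is [t^12].
(t^2 + t^6) has coefficients 0,0,1,0,0,0,1 for degrees 0…6.
(1 + t^4 + t^8 + t^12) has coefficients 1,0,0,0,1,0,0,0,1,0,0,0,1 for degrees 0…12.
Multiplying by (t + t^2 + t^5) gives running coefficients 0,1,1,0,0,2,1,0,0,2,1,0,0 for degrees 0…12.
Finally multiplying by (1 + t^4 + t^8 + t^12 + t^16), the product of all factors after the first has coefficients 0,1,1,0,0,3,2,0,0,5,3,0,0 for degrees 0…12.
[t^12] = 1·3 + 1·2 = 5.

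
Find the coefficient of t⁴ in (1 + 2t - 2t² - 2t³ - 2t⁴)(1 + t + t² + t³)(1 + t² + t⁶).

(1 + 2t - 2t² - 2t³ - 2t⁴) has coefficients 1,2,-2,-2,-2 for degrees 0…4.
(1 + t + t² + t³) has coefficients 1,1,1,1,0 for degrees 0…4.
Finally multiplying by (1 + t² + t⁶), the product of all factors after the first has coefficients 1,1,2,2,1 for degrees 0…4.
[t⁴] = 1·1 + 2·2 − 2·2 − 2·1 − 2·1 = -3.

-3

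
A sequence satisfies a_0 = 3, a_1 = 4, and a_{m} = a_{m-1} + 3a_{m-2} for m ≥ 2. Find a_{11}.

The ordinary generating function has denominator 1 - y - 3y^2.
Iterating the recurrence: a_0,…,a_{11} = 3, 4, 13, 25, 64, 139, 331, 748, 1741, 3985, 9208, 21163.

21163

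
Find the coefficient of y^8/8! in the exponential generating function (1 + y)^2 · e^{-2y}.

1792

The EGF product rule gives c_8 = Σ_{k_1+k_2=8} C(8; k_1,k_2) · ∏ g_i(k_i), where (1+y)^2 gives the falling factorial (2)_k; e^{-2y} gives (-2)^k.
g_1(k) for k = 0…8: 1, 2, 2, 0, 0, 0, 0, 0, 0.
g_2(k) for k = 0…8: 1, -2, 4, -8, 16, -32, 64, -128, 256.
c_8 = Σ_k C(8,k)·g_1(k)·g_2(8−k) = 1·1·256 + 8·2·(-128) + 28·2·64 = 256 − 2048 + 3584 = 1792.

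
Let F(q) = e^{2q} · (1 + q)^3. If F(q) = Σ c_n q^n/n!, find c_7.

The EGF product rule gives c_7 = Σ_{k_1+k_2=7} C(7; k_1,k_2) · ∏ g_i(k_i), where e^{2q} gives (2)^k; (1+q)^3 gives the falling factorial (3)_k.
g_1(k) for k = 0…7: 1, 2, 4, 8, 16, 32, 64, 128.
g_2(k) for k = 0…7: 1, 3, 6, 6, 0, 0, 0, 0.
c_7 = Σ_k C(7,k)·g_1(k)·g_2(7−k) = 35·16·6 + 21·32·6 + 7·64·3 + 1·128·1 = 3360 + 4032 + 1344 + 128 = 8864.

8864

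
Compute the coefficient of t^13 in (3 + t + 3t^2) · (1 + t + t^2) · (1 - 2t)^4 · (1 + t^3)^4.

(3 + t + 3t^2) has coefficients 3,1,3 for degrees 0…2.
(1 + t + t^2) has coefficients 1,1,1,0,0,0,0,0,0,0,0,0,0,0 for degrees 0…13.
Multiplying by (1 - 2t)^4 gives running coefficients 1,-7,17,-16,8,-16,16,0,0,0,0,0,0,0 for degrees 0…13.
Finally multiplying by (1 + t^3)^4, the product of all factors after the first has coefficients 1,-7,17,-12,-20,52,-42,-10,38,-28,20,-28,33,25 for degrees 0…13.
[t^13] = 3·25 + 1·33 + 3·(-28) = 24.

24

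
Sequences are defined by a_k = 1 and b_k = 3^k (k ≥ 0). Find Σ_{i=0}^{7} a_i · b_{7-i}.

3280

This is [x^7] in the product of the two ordinary generating functions.
Σ = 1·2187 + 1·729 + 1·243 + 1·81 + 1·27 + 1·9 + 1·3 + 1·1 = 3280.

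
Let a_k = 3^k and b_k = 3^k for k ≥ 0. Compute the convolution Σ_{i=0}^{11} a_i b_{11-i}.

The convolution is the t^11 coefficient of A(t)B(t).
Σ = 1·177147 + 3·59049 + 9·19683 + 27·6561 + 81·2187 + 243·729 + 729·243 + 2187·81 + 6561·27 + 19683·9 + 59049·3 + 177147·1 = 2125764.

2125764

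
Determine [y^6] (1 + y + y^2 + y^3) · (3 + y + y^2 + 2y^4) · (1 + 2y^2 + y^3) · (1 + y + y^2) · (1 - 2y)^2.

23

(1 + y + y^2 + y^3) has coefficients 1,1,1,1 for degrees 0…3.
(3 + y + y^2 + 2y^4) has coefficients 3,1,1,0,2,0,0 for degrees 0…6.
Multiplying by (1 + 2y^2 + y^3) gives running coefficients 3,1,7,5,5,1,4 for degrees 0…6.
Multiplying by (1 + y + y^2) gives running coefficients 3,4,11,13,17,11,10 for degrees 0…6.
Finally multiplying by (1 - 2y)^2, the product of all factors after the first has coefficients 3,-8,7,-15,9,-5,34 for degrees 0…6.
[y^6] = 1·34 + 1·(-5) + 1·9 + 1·(-15) = 23.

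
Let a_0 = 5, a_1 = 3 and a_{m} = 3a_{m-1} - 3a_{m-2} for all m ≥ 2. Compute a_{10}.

The ordinary generating function has denominator 1 - 3q + 3q^2.
Iterating the recurrence: a_0,…,a_{10} = 5, 3, -6, -27, -63, -108, -135, -81, 162, 729, 1701.

1701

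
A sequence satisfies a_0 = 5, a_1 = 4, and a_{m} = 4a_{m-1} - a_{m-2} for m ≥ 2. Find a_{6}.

The ordinary generating function has denominator 1 - 4q + q^2.
Iterating the recurrence: a_0,…,a_{6} = 5, 4, 11, 40, 149, 556, 2075.

2075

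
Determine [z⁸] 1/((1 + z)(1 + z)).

9

The denominator gives the recurrence a_n = −2a_(n−1) − a_(n−2) for n ≥ 2; the numerator fixes a_0 = 1, a_1 = -2.
Iterating: 1, -2, 3, -4, 5, -6, 7, -8, 9, so a_8 = 9.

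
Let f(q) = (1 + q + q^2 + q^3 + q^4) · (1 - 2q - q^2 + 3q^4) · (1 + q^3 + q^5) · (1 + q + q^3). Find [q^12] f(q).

11

(1 + q + q^2 + q^3 + q^4) has coefficients 1,1,1,1,1 for degrees 0…4.
(1 - 2q - q^2 + 3q^4) has coefficients 1,-2,-1,0,3,0,0,0,0,0,0,0,0 for degrees 0…12.
Multiplying by (1 + q^3 + q^5) gives running coefficients 1,-2,-1,1,1,0,-2,2,0,3,0,0,0 for degrees 0…12.
Finally multiplying by (1 + q + q^3), the product of all factors after the first has coefficients 1,-1,-3,1,0,0,-1,1,2,1,5,0,3 for degrees 0…12.
[q^12] = 1·3 + 1·0 + 1·5 + 1·1 + 1·2 = 11.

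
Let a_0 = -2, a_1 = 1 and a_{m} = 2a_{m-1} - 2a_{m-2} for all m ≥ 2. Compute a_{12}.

128

The ordinary generating function has denominator 1 - 2y + 2y^2.
Iterating the recurrence: a_0,…,a_{12} = -2, 1, 6, 10, 8, -4, -24, -40, -32, 16, 96, 160, 128.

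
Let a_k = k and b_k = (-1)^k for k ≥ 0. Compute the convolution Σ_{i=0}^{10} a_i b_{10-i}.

5

The convolution is the x^10 coefficient of A(x)B(x).
Σ = 0·1 + 1·(-1) + 2·1 + 3·(-1) + 4·1 + 5·(-1) + 6·1 + 7·(-1) + 8·1 + 9·(-1) + 10·1 = 5.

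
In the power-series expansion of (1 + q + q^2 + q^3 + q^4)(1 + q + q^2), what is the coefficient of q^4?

(1 + q + q^2 + q^3 + q^4) has coefficients 1,1,1,1,1 for degrees 0…4.
(1 + q + q^2) has coefficients 1,1,1,0,0 for degrees 0…4.
[q^4] = 1·0 + 1·0 + 1·1 + 1·1 + 1·1 = 3.

3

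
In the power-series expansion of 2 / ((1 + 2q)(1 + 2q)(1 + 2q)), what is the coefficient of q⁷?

The denominator gives the recurrence a_n = −6a_(n−1) − 12a_(n−2) − 8a_(n−3) for n ≥ 3; the numerator fixes a_0 = 2, a_1 = -12, a_2 = 48.
Iterating: 2, -12, 48, -160, 480, -1344, 3584, -9216, so a_7 = -9216.

-9216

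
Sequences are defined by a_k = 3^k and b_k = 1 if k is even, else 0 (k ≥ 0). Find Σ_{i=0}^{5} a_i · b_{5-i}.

273

Write out a_i and b_{5-i} for i = 0,…,5 and sum the products.
Σ = 1·0 + 3·1 + 9·0 + 27·1 + 81·0 + 243·1 = 273.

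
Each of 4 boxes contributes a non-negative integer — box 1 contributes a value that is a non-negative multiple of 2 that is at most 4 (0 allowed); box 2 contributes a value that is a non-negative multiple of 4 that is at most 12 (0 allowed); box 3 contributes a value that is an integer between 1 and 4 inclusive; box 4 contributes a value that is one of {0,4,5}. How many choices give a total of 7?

The generating function for the choices is (1 + z² + z⁴)·(1 + z⁴ + z⁸ + z¹²)·(z + z² + z³ + z⁴)·(1 + z⁴ + z⁵); the count is [z⁷].
(1 + z² + z⁴) has coefficients 1,0,1,0,1 for degrees 0…4.
(1 + z⁴ + z⁸ + z¹²) has coefficients 1,0,0,0,1,0,0,0 for degrees 0…7.
Multiplying by (z + z² + z³ + z⁴) gives running coefficients 0,1,1,1,1,1,1,1 for degrees 0…7.
Finally multiplying by (1 + z⁴ + z⁵), the product of all factors after the first has coefficients 0,1,1,1,1,2,3,3 for degrees 0…7.
[z⁷] = 1·3 + 1·2 + 1·1 = 6.

6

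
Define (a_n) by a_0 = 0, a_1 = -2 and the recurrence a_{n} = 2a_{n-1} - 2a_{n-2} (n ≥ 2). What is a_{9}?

The ordinary generating function has denominator 1 - 2z + 2z^2.
Iterating the recurrence: a_0,…,a_{9} = 0, -2, -4, -4, 0, 8, 16, 16, 0, -32.

-32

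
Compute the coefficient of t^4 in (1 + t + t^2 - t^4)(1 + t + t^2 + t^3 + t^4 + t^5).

2

(1 + t + t^2 - t^4) has coefficients 1,1,1,0,-1 for degrees 0…4.
(1 + t + t^2 + t^3 + t^4 + t^5) has coefficients 1,1,1,1,1 for degrees 0…4.
[t^4] = 1·1 + 1·1 + 1·1 − 1·1 = 2.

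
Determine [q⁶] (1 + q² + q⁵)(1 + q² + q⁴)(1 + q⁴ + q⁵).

(1 + q² + q⁵) has coefficients 1,0,1,0,0,1 for degrees 0…5.
(1 + q² + q⁴) has coefficients 1,0,1,0,1,0,0 for degrees 0…6.
Finally multiplying by (1 + q⁴ + q⁵), the product of all factors after the first has coefficients 1,0,1,0,2,1,1 for degrees 0…6.
[q⁶] = 1·1 + 1·2 + 1·0 = 3.

3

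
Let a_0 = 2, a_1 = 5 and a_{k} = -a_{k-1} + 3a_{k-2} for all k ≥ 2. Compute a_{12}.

The ordinary generating function has denominator 1 + y - 3y^2.
Iterating the recurrence: a_0,…,a_{12} = 2, 5, 1, 14, -11, 53, -86, 245, -503, 1238, -2747, 6461, -14702.

-14702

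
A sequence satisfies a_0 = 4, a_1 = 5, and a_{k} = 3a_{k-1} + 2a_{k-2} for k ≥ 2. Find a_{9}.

The ordinary generating function has denominator 1 - 3x - 2x^2.
Iterating the recurrence: a_0,…,a_{9} = 4, 5, 23, 79, 283, 1007, 3587, 12775, 45499, 162047.

162047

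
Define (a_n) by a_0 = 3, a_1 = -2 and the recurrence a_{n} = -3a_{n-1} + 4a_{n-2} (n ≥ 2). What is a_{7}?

The ordinary generating function has denominator 1 + 3y - 4y^2.
Iterating the recurrence: a_0,…,a_{7} = 3, -2, 18, -62, 258, -1022, 4098, -16382.

-16382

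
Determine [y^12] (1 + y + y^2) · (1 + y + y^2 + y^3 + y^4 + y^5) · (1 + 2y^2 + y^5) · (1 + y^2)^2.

(1 + y + y^2) has coefficients 1,1,1 for degrees 0…2.
(1 + y + y^2 + y^3 + y^4 + y^5) has coefficients 1,1,1,1,1,1,0,0,0,0,0,0,0 for degrees 0…12.
Multiplying by (1 + 2y^2 + y^5) gives running coefficients 1,1,3,3,3,4,3,3,1,1,1,0,0 for degrees 0…12.
Finally multiplying by (1 + y^2)^2, the product of all factors after the first has coefficients 1,1,5,5,10,11,12,14,10,11,6,5,3 for degrees 0…12.
[y^12] = 1·3 + 1·5 + 1·6 = 14.

14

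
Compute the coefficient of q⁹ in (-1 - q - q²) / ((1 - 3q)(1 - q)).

The denominator gives the recurrence a_n = 4a_(n−1) − 3a_(n−2) for n ≥ 3; the numerator fixes a_0 = -1, a_1 = -5, a_2 = -18.
Iterating: -1, -5, -18, -57, -174, -525, -1578, -4737, -14214, -42645, so a_9 = -42645.

-42645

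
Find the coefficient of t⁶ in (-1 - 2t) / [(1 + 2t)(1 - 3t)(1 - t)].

-1093

The denominator gives the recurrence a_n = 2a_(n−1) + 5a_(n−2) − 6a_(n−3) for n ≥ 3; the numerator fixes a_0 = -1, a_1 = -4, a_2 = -13.
Iterating: -1, -4, -13, -40, -121, -364, -1093, so a_6 = -1093.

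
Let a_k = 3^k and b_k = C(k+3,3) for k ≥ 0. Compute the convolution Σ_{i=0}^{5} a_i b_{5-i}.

1178

Write out a_i and b_{5-i} for i = 0,…,5 and sum the products.
Σ = 1·56 + 3·35 + 9·20 + 27·10 + 81·4 + 243·1 = 1178.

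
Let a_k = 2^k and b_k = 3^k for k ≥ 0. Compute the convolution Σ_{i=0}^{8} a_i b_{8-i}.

19171

Write out a_i and b_{8-i} for i = 0,…,8 and sum the products.
Σ = 1·6561 + 2·2187 + 4·729 + 8·243 + 16·81 + 32·27 + 64·9 + 128·3 + 256·1 = 19171.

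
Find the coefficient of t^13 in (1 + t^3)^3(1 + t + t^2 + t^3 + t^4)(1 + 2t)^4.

225

(1 + t^3)^3 has coefficients 1,0,0,3,0,0,3,0,0,1 for degrees 0…9.
(1 + t + t^2 + t^3 + t^4) has coefficients 1,1,1,1,1,0,0,0,0,0,0,0,0,0 for degrees 0…13.
Finally multiplying by (1 + 2t)^4, the product of all factors after the first has coefficients 1,9,33,65,81,80,72,48,16,0,0,0,0,0 for degrees 0…13.
[t^13] = 1·0 + 3·0 + 3·48 + 1·81 = 225.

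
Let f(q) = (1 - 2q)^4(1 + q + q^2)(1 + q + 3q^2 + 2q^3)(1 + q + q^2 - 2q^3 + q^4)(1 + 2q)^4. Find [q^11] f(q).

1312

(1 - 2q)^4 has coefficients 1,-8,24,-32,16 for degrees 0…4.
(1 + q + q^2) has coefficients 1,1,1,0,0,0,0,0,0,0,0,0 for degrees 0…11.
Multiplying by (1 + q + 3q^2 + 2q^3) gives running coefficients 1,2,5,6,5,2,0,0,0,0,0,0 for degrees 0…11.
Multiplying by (1 + q + q^2 - 2q^3 + q^4) gives running coefficients 1,3,8,11,13,5,0,-2,1,2,0,0 for degrees 0…11.
Finally multiplying by (1 + 2q)^4, the product of all factors after the first has coefficients 1,11,56,179,405,677,832,710,353,42,-24,48 for degrees 0…11.
[q^11] = 1·48 − 8·(-24) + 24·42 − 32·353 + 16·710 = 1312.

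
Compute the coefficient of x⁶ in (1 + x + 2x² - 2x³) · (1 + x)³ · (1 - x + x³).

10

(1 + x + 2x² - 2x³) has coefficients 1,1,2,-2 for degrees 0…3.
(1 + x)³ has coefficients 1,3,3,1,0,0,0 for degrees 0…6.
Finally multiplying by (1 - x + x³), the product of all factors after the first has coefficients 1,2,0,-1,2,3,1 for degrees 0…6.
[x⁶] = 1·1 + 1·3 + 2·2 − 2·(-1) = 10.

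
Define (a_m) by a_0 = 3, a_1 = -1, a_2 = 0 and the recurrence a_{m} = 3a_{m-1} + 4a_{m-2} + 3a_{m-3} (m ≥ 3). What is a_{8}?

3951

The ordinary generating function has denominator 1 - 3t - 4t^2 - 3t^3.
Iterating the recurrence: a_0,…,a_{8} = 3, -1, 0, 5, 12, 56, 231, 953, 3951.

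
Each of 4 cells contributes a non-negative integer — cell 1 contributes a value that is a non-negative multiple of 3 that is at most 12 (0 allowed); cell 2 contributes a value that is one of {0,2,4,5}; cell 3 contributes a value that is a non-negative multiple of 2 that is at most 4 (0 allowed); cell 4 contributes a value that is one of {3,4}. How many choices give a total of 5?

The generating function for the choices is (1 + x^3 + x^6 + x^9 + x^12)·(1 + x^2 + x^4 + x^5)·(1 + x^2 + x^4)·(x^3 + x^4); the count is [x^5].
(1 + x^3 + x^6 + x^9 + x^12) has coefficients 1,0,0,1,0,0 for degrees 0…5.
(1 + x^2 + x^4 + x^5) has coefficients 1,0,1,0,1,1 for degrees 0…5.
Multiplying by (1 + x^2 + x^4) gives running coefficients 1,0,2,0,3,1 for degrees 0…5.
Finally multiplying by (x^3 + x^4), the product of all factors after the first has coefficients 0,0,0,1,1,2 for degrees 0…5.
[x^5] = 1·2 + 1·0 = 2.

2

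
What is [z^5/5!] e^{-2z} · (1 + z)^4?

The EGF product rule gives c_5 = Σ_{k_1+k_2=5} C(5; k_1,k_2) · ∏ g_i(k_i), where e^{-2z} gives (-2)^k; (1+z)^4 gives the falling factorial (4)_k.
g_1(k) for k = 0…5: 1, -2, 4, -8, 16, -32.
g_2(k) for k = 0…5: 1, 4, 12, 24, 24, 0.
c_5 = Σ_k C(5,k)·g_1(k)·g_2(5−k) = 5·(-2)·24 + 10·4·24 + 10·(-8)·12 + 5·16·4 + 1·(-32)·1 = −240 + 960 − 960 + 320 − 32 = 48.

48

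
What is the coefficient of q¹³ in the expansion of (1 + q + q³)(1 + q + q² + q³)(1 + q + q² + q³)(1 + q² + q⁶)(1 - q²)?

-5

(1 + q + q³) has coefficients 1,1,0,1 for degrees 0…3.
(1 + q + q² + q³) has coefficients 1,1,1,1,0,0,0,0,0,0,0,0,0,0 for degrees 0…13.
Multiplying by (1 + q + q² + q³) gives running coefficients 1,2,3,4,3,2,1,0,0,0,0,0,0,0 for degrees 0…13.
Multiplying by (1 + q² + q⁶) gives running coefficients 1,2,4,6,6,6,5,4,4,4,3,2,1,0 for degrees 0…13.
Finally multiplying by (1 - q²), the product of all factors after the first has coefficients 1,2,3,4,2,0,-1,-2,-1,0,-1,-2,-2,-2 for degrees 0…13.
[q¹³] = 1·(-2) + 1·(-2) + 1·(-1) = -5.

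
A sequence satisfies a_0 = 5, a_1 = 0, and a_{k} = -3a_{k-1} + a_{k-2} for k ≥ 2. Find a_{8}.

The ordinary generating function has denominator 1 + 3z - z^2.
Iterating the recurrence: a_0,…,a_{8} = 5, 0, 5, -15, 50, -165, 545, -1800, 5945.

5945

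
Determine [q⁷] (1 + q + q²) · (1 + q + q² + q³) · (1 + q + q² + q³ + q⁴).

(1 + q + q²) has coefficients 1,1,1 for degrees 0…2.
(1 + q + q² + q³) has coefficients 1,1,1,1,0,0,0,0 for degrees 0…7.
Finally multiplying by (1 + q + q² + q³ + q⁴), the product of all factors after the first has coefficients 1,2,3,4,4,3,2,1 for degrees 0…7.
[q⁷] = 1·1 + 1·2 + 1·3 = 6.

6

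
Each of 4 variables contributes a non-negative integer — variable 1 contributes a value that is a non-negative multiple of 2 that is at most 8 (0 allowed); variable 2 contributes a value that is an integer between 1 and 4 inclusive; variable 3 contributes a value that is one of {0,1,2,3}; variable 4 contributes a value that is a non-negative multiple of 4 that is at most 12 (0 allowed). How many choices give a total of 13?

20

The generating function for the choices is (1 + z^2 + z^4 + z^6 + z^8)·(z + z^2 + z^3 + z^4)·(1 + z + z^2 + z^3)·(1 + z^4 + z^8 + z^12); the count is [z^13].
(1 + z^2 + z^4 + z^6 + z^8) has coefficients 1,0,1,0,1,0,1,0,1 for degrees 0…8.
(z + z^2 + z^3 + z^4) has coefficients 0,1,1,1,1,0,0,0,0,0,0,0,0,0 for degrees 0…13.
Multiplying by (1 + z + z^2 + z^3) gives running coefficients 0,1,2,3,4,3,2,1,0,0,0,0,0,0 for degrees 0…13.
Finally multiplying by (1 + z^4 + z^8 + z^12), the product of all factors after the first has coefficients 0,1,2,3,4,4,4,4,4,4,4,4,4,4 for degrees 0…13.
[z^13] = 1·4 + 1·4 + 1·4 + 1·4 + 1·4 = 20.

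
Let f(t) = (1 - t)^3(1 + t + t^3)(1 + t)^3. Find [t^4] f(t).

3

(1 - t)^3 has coefficients 1,-3,3,-1 for degrees 0…3.
(1 + t + t^3) has coefficients 1,1,0,1,0 for degrees 0…4.
Finally multiplying by (1 + t)^3, the product of all factors after the first has coefficients 1,4,6,5,4 for degrees 0…4.
[t^4] = 1·4 − 3·5 + 3·6 − 1·4 = 3.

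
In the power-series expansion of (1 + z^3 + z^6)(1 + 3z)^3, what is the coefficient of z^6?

(1 + z^3 + z^6) has coefficients 1,0,0,1,0,0,1 for degrees 0…6.
(1 + 3z)^3 has coefficients 1,9,27,27,0,0,0 for degrees 0…6.
[z^6] = 1·0 + 1·27 + 1·1 = 28.

28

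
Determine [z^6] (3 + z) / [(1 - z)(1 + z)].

Partial fractions give a closed form: a_n = (2)·1^n + (1)·(-1)^n.
At n = 6: a_6 = 3.

3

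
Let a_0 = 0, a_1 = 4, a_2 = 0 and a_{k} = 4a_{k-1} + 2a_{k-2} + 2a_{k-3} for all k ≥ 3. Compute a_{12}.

The ordinary generating function has denominator 1 - 4y - 2y^2 - 2y^3.
Iterating the recurrence: a_0,…,a_{12} = 0, 4, 0, 8, 40, 176, 800, 3632, 16480, 74784, 339360, 1539968, 6988160.

6988160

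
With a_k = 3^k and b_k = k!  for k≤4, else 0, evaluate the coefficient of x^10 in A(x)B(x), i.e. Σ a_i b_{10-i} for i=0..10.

This is [x^10] in the product of the two ordinary generating functions.
Σ = 1·0 + 3·0 + 9·0 + 27·0 + 81·0 + 243·0 + 729·24 + 2187·6 + 6561·2 + 19683·1 + 59049·1 = 122472.

122472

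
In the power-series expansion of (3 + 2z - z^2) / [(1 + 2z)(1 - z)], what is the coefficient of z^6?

76

The denominator gives the recurrence a_n = −a_(n−1) + 2a_(n−2) for n ≥ 3; the numerator fixes a_0 = 3, a_1 = -1, a_2 = 6.
Iterating: 3, -1, 6, -8, 20, -36, 76, so a_6 = 76.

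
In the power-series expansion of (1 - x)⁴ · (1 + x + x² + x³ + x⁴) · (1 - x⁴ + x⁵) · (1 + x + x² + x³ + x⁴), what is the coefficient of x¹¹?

4

(1 - x)⁴ has coefficients 1,-4,6,-4,1 for degrees 0…4.
(1 + x + x² + x³ + x⁴) has coefficients 1,1,1,1,1,0,0,0,0,0,0,0 for degrees 0…11.
Multiplying by (1 - x⁴ + x⁵) gives running coefficients 1,1,1,1,0,0,0,0,0,1,0,0 for degrees 0…11.
Finally multiplying by (1 + x + x² + x³ + x⁴), the product of all factors after the first has coefficients 1,2,3,4,4,3,2,1,0,1,1,1 for degrees 0…11.
[x¹¹] = 1·1 − 4·1 + 6·1 − 4·0 + 1·1 = 4.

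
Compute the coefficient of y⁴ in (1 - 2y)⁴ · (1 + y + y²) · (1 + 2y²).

42

(1 - 2y)⁴ has coefficients 1,-8,24,-32,16 for degrees 0…4.
(1 + y + y²) has coefficients 1,1,1,0,0 for degrees 0…4.
Finally multiplying by (1 + 2y²), the product of all factors after the first has coefficients 1,1,3,2,2 for degrees 0…4.
[y⁴] = 1·2 − 8·2 + 24·3 − 32·1 + 16·1 = 42.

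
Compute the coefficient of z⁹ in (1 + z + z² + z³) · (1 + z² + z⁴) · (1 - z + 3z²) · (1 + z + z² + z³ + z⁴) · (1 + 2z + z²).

98

(1 + z + z² + z³) has coefficients 1,1,1,1 for degrees 0…3.
(1 + z² + z⁴) has coefficients 1,0,1,0,1,0,0,0,0,0 for degrees 0…9.
Multiplying by (1 - z + 3z²) gives running coefficients 1,-1,4,-1,4,-1,3,0,0,0 for degrees 0…9.
Multiplying by (1 + z + z² + z³ + z⁴) gives running coefficients 1,0,4,3,7,5,9,5,6,2 for degrees 0…9.
Finally multiplying by (1 + 2z + z²), the product of all factors after the first has coefficients 1,2,5,11,17,22,26,28,25,19 for degrees 0…9.
[z⁹] = 1·19 + 1·25 + 1·28 + 1·26 = 98.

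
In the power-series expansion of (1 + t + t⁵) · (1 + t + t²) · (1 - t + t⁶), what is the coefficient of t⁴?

(1 + t + t⁵) has coefficients 1,1,0,0,0 for degrees 0…4.
(1 + t + t²) has coefficients 1,1,1,0,0 for degrees 0…4.
Finally multiplying by (1 - t + t⁶), the product of all factors after the first has coefficients 1,0,0,-1,0 for degrees 0…4.
[t⁴] = 1·0 + 1·(-1) = -1.

-1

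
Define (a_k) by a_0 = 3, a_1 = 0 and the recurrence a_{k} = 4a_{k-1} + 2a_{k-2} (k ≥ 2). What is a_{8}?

42288

The ordinary generating function has denominator 1 - 4q - 2q^2.
Iterating the recurrence: a_0,…,a_{8} = 3, 0, 6, 24, 108, 480, 2136, 9504, 42288.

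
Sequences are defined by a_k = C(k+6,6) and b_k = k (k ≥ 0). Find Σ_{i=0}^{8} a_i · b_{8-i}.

This is [x^8] in the product of the two ordinary generating functions.
Σ = 1·8 + 7·7 + 28·6 + 84·5 + 210·4 + 462·3 + 924·2 + 1716·1 + 3003·0 = 6435.

6435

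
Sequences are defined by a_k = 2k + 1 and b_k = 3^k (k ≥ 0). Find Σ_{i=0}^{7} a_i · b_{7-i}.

Write out a_i and b_{7-i} for i = 0,…,7 and sum the products.
Σ = 1·2187 + 3·729 + 5·243 + 7·81 + 9·27 + 11·9 + 13·3 + 15·1 = 6552.

6552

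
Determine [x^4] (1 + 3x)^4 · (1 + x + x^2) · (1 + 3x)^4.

7434

(1 + 3x)^4 has coefficients 1,12,54,108,81 for degrees 0…4.
(1 + x + x^2) has coefficients 1,1,1,0,0 for degrees 0…4.
Finally multiplying by (1 + 3x)^4, the product of all factors after the first has coefficients 1,13,67,174,243 for degrees 0…4.
[x^4] = 1·243 + 12·174 + 54·67 + 108·13 + 81·1 = 7434.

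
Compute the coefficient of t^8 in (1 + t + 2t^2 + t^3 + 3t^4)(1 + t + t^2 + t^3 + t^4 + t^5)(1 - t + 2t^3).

14

(1 + t + 2t^2 + t^3 + 3t^4) has coefficients 1,1,2,1,3 for degrees 0…4.
(1 + t + t^2 + t^3 + t^4 + t^5) has coefficients 1,1,1,1,1,1,0,0,0 for degrees 0…8.
Finally multiplying by (1 - t + 2t^3), the product of all factors after the first has coefficients 1,0,0,2,2,2,1,2,2 for degrees 0…8.
[t^8] = 1·2 + 1·2 + 2·1 + 1·2 + 3·2 = 14.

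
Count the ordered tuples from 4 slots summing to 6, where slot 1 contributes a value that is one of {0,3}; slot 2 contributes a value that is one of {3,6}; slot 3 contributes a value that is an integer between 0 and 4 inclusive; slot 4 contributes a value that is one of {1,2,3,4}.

3

The generating function for the choices is (1 + x³)·(x³ + x⁶)·(1 + x + x² + x³ + x⁴)·(x + x² + x³ + x⁴); the count is [x⁶].
(1 + x³) has coefficients 1,0,0,1 for degrees 0…3.
(x³ + x⁶) has coefficients 0,0,0,1,0,0,1 for degrees 0…6.
Multiplying by (1 + x + x² + x³ + x⁴) gives running coefficients 0,0,0,1,1,1,2 for degrees 0…6.
Finally multiplying by (x + x² + x³ + x⁴), the product of all factors after the first has coefficients 0,0,0,0,1,2,3 for degrees 0…6.
[x⁶] = 1·3 + 1·0 = 3.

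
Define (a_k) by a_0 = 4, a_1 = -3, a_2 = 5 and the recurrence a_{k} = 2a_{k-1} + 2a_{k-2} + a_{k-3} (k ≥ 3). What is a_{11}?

The ordinary generating function has denominator 1 - 2x - 2x^2 - x^3.
Iterating the recurrence: a_0,…,a_{11} = 4, -3, 5, 8, 23, 67, 188, 533, 1509, 4272, 12095, 34243.

34243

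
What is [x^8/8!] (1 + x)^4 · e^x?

3393

The EGF product rule gives c_8 = Σ_{k_1+k_2=8} C(8; k_1,k_2) · ∏ g_i(k_i), where (1+x)^4 gives the falling factorial (4)_k; e^x gives (1)^k.
g_1(k) for k = 0…8: 1, 4, 12, 24, 24, 0, 0, 0, 0.
g_2(k) for k = 0…8: 1, 1, 1, 1, 1, 1, 1, 1, 1.
c_8 = Σ_k C(8,k)·g_1(k)·g_2(8−k) = 1·1·1 + 8·4·1 + 28·12·1 + 56·24·1 + 70·24·1 = 1 + 32 + 336 + 1344 + 1680 = 3393.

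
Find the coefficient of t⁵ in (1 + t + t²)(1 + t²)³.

3

(1 + t + t²) has coefficients 1,1,1 for degrees 0…2.
(1 + t²)³ has coefficients 1,0,3,0,3,0 for degrees 0…5.
[t⁵] = 1·0 + 1·3 + 1·0 = 3.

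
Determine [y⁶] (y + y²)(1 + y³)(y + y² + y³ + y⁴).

(y + y²) has coefficients 0,1,1 for degrees 0…2.
(1 + y³) has coefficients 1,0,0,1,0,0,0 for degrees 0…6.
Finally multiplying by (y + y² + y³ + y⁴), the product of all factors after the first has coefficients 0,1,1,1,2,1,1 for degrees 0…6.
[y⁶] = 1·1 + 1·2 = 3.

3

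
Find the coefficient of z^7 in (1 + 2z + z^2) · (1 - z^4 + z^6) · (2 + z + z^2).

2

(1 + 2z + z^2) has coefficients 1,2,1 for degrees 0…2.
(1 - z^4 + z^6) has coefficients 1,0,0,0,-1,0,1,0 for degrees 0…7.
Finally multiplying by (2 + z + z^2), the product of all factors after the first has coefficients 2,1,1,0,-2,-1,1,1 for degrees 0…7.
[z^7] = 1·1 + 2·1 + 1·(-1) = 2.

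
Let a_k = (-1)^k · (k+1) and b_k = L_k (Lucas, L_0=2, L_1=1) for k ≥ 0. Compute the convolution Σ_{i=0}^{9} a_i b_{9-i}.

3

Write out a_i and b_{9-i} for i = 0,…,9 and sum the products.
Σ = 1·76 − 2·47 + 3·29 − 4·18 + 5·11 − 6·7 + 7·4 − 8·3 + 9·1 − 10·2 = 3.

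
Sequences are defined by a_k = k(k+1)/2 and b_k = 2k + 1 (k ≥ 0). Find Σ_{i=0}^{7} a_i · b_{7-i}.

336

Write out a_i and b_{7-i} for i = 0,…,7 and sum the products.
Σ = 0·15 + 1·13 + 3·11 + 6·9 + 10·7 + 15·5 + 21·3 + 28·1 = 336.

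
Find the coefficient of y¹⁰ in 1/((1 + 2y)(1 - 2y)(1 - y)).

1365

Partial fractions give a closed form: a_n = (1/3)·(-2)^n + (1)·2^n + (-1/3)·1^n.
At n = 10: a_10 = 1365.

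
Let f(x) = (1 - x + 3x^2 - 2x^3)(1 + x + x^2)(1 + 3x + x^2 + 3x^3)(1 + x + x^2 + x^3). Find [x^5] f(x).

(1 - x + 3x^2 - 2x^3) has coefficients 1,-1,3,-2 for degrees 0…3.
(1 + x + x^2) has coefficients 1,1,1,0,0,0 for degrees 0…5.
Multiplying by (1 + 3x + x^2 + 3x^3) gives running coefficients 1,4,5,7,4,3 for degrees 0…5.
Finally multiplying by (1 + x + x^2 + x^3), the product of all factors after the first has coefficients 1,5,10,17,20,19 for degrees 0…5.
[x^5] = 1·19 − 1·20 + 3·17 − 2·10 = 30.

30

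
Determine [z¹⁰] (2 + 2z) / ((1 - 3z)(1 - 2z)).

Partial fractions give a closed form: a_n = (8)·3^n + (-6)·2^n.
At n = 10: a_10 = 466248.

466248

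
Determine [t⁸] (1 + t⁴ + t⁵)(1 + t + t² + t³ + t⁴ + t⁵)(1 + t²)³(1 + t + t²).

42

(1 + t⁴ + t⁵) has coefficients 1,0,0,0,1,1 for degrees 0…5.
(1 + t + t² + t³ + t⁴ + t⁵) has coefficients 1,1,1,1,1,1,0,0,0 for degrees 0…8.
Multiplying by (1 + t²)³ gives running coefficients 1,1,4,4,7,7,7,7,4 for degrees 0…8.
Finally multiplying by (1 + t + t²), the product of all factors after the first has coefficients 1,2,6,9,15,18,21,21,18 for degrees 0…8.
[t⁸] = 1·18 + 1·15 + 1·9 = 42.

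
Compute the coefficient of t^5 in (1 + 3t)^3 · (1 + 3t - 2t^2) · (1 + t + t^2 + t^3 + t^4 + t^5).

(1 + 3t)^3 has coefficients 1,9,27,27 for degrees 0…3.
(1 + 3t - 2t^2) has coefficients 1,3,-2,0,0,0 for degrees 0…5.
Finally multiplying by (1 + t + t^2 + t^3 + t^4 + t^5), the product of all factors after the first has coefficients 1,4,2,2,2,2 for degrees 0…5.
[t^5] = 1·2 + 9·2 + 27·2 + 27·2 = 128.

128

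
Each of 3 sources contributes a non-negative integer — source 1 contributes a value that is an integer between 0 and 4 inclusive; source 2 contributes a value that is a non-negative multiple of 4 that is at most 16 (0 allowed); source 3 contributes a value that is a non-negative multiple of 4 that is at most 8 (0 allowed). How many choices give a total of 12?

The generating function for the choices is (1 + z + z^2 + z^3 + z^4)·(1 + z^4 + z^8 + z^12 + z^16)·(1 + z^4 + z^8); the count is [z^12].
(1 + z + z^2 + z^3 + z^4) has coefficients 1,1,1,1,1 for degrees 0…4.
(1 + z^4 + z^8 + z^12 + z^16) has coefficients 1,0,0,0,1,0,0,0,1,0,0,0,1 for degrees 0…12.
Finally multiplying by (1 + z^4 + z^8), the product of all factors after the first has coefficients 1,0,0,0,2,0,0,0,3,0,0,0,3 for degrees 0…12.
[z^12] = 1·3 + 1·0 + 1·0 + 1·0 + 1·3 = 6.

6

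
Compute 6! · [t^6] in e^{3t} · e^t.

4096

The EGF product rule gives c_6 = Σ_{k_1+k_2=6} C(6; k_1,k_2) · ∏ g_i(k_i), where e^{3t} gives (3)^k; e^t gives (1)^k.
g_1(k) for k = 0…6: 1, 3, 9, 27, 81, 243, 729.
g_2(k) for k = 0…6: 1, 1, 1, 1, 1, 1, 1.
c_6 = Σ_k C(6,k)·g_1(k)·g_2(6−k) = 1·1·1 + 6·3·1 + 15·9·1 + 20·27·1 + 15·81·1 + 6·243·1 + 1·729·1 = 1 + 18 + 135 + 540 + 1215 + 1458 + 729 = 4096.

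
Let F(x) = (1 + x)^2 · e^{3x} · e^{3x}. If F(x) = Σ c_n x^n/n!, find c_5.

25056

The EGF product rule gives c_5 = Σ_{k_1+k_2+k_3=5} C(5; k_1,k_2,k_3) · ∏ g_i(k_i), where (1+x)^2 gives the falling factorial (2)_k; e^{3x} gives (3)^k; e^{3x} gives (3)^k.
g_1(k) for k = 0…5: 1, 2, 2, 0, 0, 0.
g_2(k) for k = 0…5: 1, 3, 9, 27, 81, 243.
g_3(k) for k = 0…5: 1, 3, 9, 27, 81, 243.
First combine the last two factors: h(k) = Σ_j C(k,j)·g_2(j)·g_3(k−j) for k = 0…5: 1, 6, 36, 216, 1296, 7776.
c_5 = Σ_k C(5,k)·g_1(k)·h(5−k) = 1·1·7776 + 5·2·1296 + 10·2·216 = 7776 + 12960 + 4320 = 25056.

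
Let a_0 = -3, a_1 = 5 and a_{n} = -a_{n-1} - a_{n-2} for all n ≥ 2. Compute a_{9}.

-3

The ordinary generating function has denominator 1 + t + t^2.
Iterating the recurrence: a_0,…,a_{9} = -3, 5, -2, -3, 5, -2, -3, 5, -2, -3.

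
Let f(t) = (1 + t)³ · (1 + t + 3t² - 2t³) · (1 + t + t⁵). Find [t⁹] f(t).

(1 + t)³ has coefficients 1,3,3,1 for degrees 0…3.
(1 + t + 3t² - 2t³) has coefficients 1,1,3,-2,0,0,0,0,0,0 for degrees 0…9.
Finally multiplying by (1 + t + t⁵), the product of all factors after the first has coefficients 1,2,4,1,-2,1,1,3,-2,0 for degrees 0…9.
[t⁹] = 1·0 + 3·(-2) + 3·3 + 1·1 = 4.

4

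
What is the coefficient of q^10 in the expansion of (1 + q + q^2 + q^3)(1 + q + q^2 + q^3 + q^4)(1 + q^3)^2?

(1 + q + q^2 + q^3) has coefficients 1,1,1,1 for degrees 0…3.
(1 + q + q^2 + q^3 + q^4) has coefficients 1,1,1,1,1,0,0,0,0,0,0 for degrees 0…10.
Finally multiplying by (1 + q^3)^2, the product of all factors after the first has coefficients 1,1,1,3,3,2,3,3,1,1,1 for degrees 0…10.
[q^10] = 1·1 + 1·1 + 1·1 + 1·3 = 6.

6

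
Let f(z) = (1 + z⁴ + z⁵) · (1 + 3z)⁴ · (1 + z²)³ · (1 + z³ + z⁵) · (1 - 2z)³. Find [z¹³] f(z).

(1 + z⁴ + z⁵) has coefficients 1,0,0,0,1,1 for degrees 0…5.
(1 + 3z)⁴ has coefficients 1,12,54,108,81,0,0,0,0,0,0,0,0,0 for degrees 0…13.
Multiplying by (1 + z²)³ gives running coefficients 1,12,57,144,246,360,406,336,297,108,81,0,0,0 for degrees 0…13.
Multiplying by (1 + z³ + z⁵) gives running coefficients 1,12,57,145,258,418,562,639,801,760,777,703,444,378 for degrees 0…13.
Finally multiplying by (1 - 2z)³, the product of all factors after the first has coefficients 1,6,-3,-61,-24,154,-10,219,367,-874,717,-1247,-530,-66 for degrees 0…13.
[z¹³] = 1·(-66) + 1·(-874) + 1·367 = -573.

-573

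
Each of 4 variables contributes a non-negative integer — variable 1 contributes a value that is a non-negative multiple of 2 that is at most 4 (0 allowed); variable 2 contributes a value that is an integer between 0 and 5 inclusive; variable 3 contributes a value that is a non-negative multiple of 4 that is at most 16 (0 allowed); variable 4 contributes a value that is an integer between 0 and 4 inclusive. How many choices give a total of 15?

The generating function for the choices is (1 + y² + y⁴)·(1 + y + y² + y³ + y⁴ + y⁵)·(1 + y⁴ + y⁸ + y¹² + y¹⁶)·(1 + y + y² + y³ + y⁴); the count is [y¹⁵].
(1 + y² + y⁴) has coefficients 1,0,1,0,1 for degrees 0…4.
(1 + y + y² + y³ + y⁴ + y⁵) has coefficients 1,1,1,1,1,1,0,0,0,0,0,0,0,0,0,0 for degrees 0…15.
Multiplying by (1 + y⁴ + y⁸ + y¹² + y¹⁶) gives running coefficients 1,1,1,1,2,2,1,1,2,2,1,1,2,2,1,1 for degrees 0…15.
Finally multiplying by (1 + y + y² + y³ + y⁴), the product of all factors after the first has coefficients 1,2,3,4,6,7,7,7,8,8,7,7,8,8,7,7 for degrees 0…15.
[y¹⁵] = 1·7 + 1·8 + 1·7 = 22.

22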